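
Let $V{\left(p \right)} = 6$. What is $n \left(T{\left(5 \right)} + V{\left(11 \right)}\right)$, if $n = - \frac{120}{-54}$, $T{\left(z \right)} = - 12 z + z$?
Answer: $- \frac{980}{9} \approx -108.89$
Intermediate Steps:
$T{\left(z \right)} = - 11 z$
$n = \frac{20}{9}$ ($n = \left(-120\right) \left(- \frac{1}{54}\right) = \frac{20}{9} \approx 2.2222$)
$n \left(T{\left(5 \right)} + V{\left(11 \right)}\right) = \frac{20 \left(\left(-11\right) 5 + 6\right)}{9} = \frac{20 \left(-55 + 6\right)}{9} = \frac{20}{9} \left(-49\right) = - \frac{980}{9}$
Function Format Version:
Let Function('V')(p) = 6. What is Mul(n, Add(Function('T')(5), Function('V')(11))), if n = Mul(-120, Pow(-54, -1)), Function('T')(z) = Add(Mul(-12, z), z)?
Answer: Rational(-980, 9) ≈ -108.89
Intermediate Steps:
Function('T')(z) = Mul(-11, z)
n = Rational(20, 9) (n = Mul(-120, Rational(-1, 54)) = Rational(20, 9) ≈ 2.2222)
Mul(n, Add(Function('T')(5), Function('V')(11))) = Mul(Rational(20, 9), Add(Mul(-11, 5), 6)) = Mul(Rational(20, 9), Add(-55, 6)) = Mul(Rational(20, 9), -49) = Rational(-980, 9)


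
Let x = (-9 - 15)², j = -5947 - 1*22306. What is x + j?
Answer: -27677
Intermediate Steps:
j = -28253 (j = -5947 - 22306 = -28253)
x = 576 (x = (-24)² = 576)
x + j = 576 - 28253 = -27677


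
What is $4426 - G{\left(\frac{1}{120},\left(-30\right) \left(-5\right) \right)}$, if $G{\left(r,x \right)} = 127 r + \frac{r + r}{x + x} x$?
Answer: $\frac{66374}{15} \approx 4424.9$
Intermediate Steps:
$G{\left(r,x \right)} = 128 r$ ($G{\left(r,x \right)} = 127 r + \frac{2 r}{2 x} x = 127 r + 2 r \frac{1}{2 x} x = 127 r + \frac{r}{x} x = 127 r + r = 128 r$)
$4426 - G{\left(\frac{1}{120},\left(-30\right) \left(-5\right) \right)} = 4426 - \frac{128}{120} = 4426 - 128 \cdot \frac{1}{120} = 4426 - \frac{16}{15} = \frac{66374}{15}$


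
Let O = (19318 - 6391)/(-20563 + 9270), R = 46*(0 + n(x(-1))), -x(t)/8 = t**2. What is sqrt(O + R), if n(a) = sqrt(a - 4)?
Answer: sqrt(-145984611 + 11732930108*I*sqrt(3))/11293 ≈ 8.894 + 8.9582*I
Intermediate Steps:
x(t) = -8*t**2
n(a) = sqrt(-4 + a)
R = 92*I*sqrt(3) (R = 46*(0 + sqrt(-4 - 8*(-1)**2)) = 46*(0 + sqrt(-4 - 8*1)) = 46*(0 + sqrt(-4 - 8)) = 46*(0 + sqrt(-12)) = 46*(0 + 2*I*sqrt(3)) = 46*(2*I*sqrt(3)) = 92*I*sqrt(3) ≈ 159.35*I)
O = -12927/11293 (O = 12927/(-11293) = 12927*(-1/11293) = -12927/11293 ≈ -1.1447)
sqrt(O + R) = sqrt(-12927/11293 + 92*I*sqrt(3))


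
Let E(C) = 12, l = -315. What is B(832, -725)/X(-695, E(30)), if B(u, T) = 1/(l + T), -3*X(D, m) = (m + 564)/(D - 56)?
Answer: -751/199680 ≈ -0.0037610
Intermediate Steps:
X(D, m) = -(564 + m)/(3*(-56 + D)) (X(D, m) = -(m + 564)/(3*(D - 56)) = -(564 + m)/(3*(-56 + D)))
B(u, T) = 1/(-315 + T)
B(832, -725)/X(-695, E(30)) = 1/((-315 - 725)*(((-564 - 1*12)/(3*(-56 - 695))))) = 1/((-1040)*(((1/3)*(-564 - 12)/(-751)))) = -1/(1040*((1/3)*(-1/751)*(-576))) = -1/(1040*192/751) = -1/1040*751/192 = -751/199680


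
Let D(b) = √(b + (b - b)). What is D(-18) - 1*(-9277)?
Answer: 9277 + 3*I*√2 ≈ 9277.0 + 4.2426*I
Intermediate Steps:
D(b) = √b (D(b) = √(b + 0) = √b)
D(-18) - 1*(-9277) = √(-18) - 1*(-9277) = 3*I*√2 + 9277 = 9277 + 3*I*√2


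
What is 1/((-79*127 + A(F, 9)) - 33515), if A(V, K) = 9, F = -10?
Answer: -1/43539 ≈ -2.2968e-5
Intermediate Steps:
1/((-79*127 + A(F, 9)) - 33515) = 1/((-79*127 + 9) - 33515) = 1/((-10033 + 9) - 33515) = 1/(-10024 - 33515) = 1/(-43539) = -1/43539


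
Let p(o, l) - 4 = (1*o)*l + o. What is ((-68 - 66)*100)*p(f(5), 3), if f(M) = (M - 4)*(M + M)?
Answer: -589600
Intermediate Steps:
f(M) = 2*M*(-4 + M) (f(M) = (-4 + M)*(2*M) = 2*M*(-4 + M))
p(o, l) = 4 + o + l*o (p(o, l) = 4 + ((1*o)*l + o) = 4 + (o*l + o) = 4 + (l*o + o) = 4 + (o + l*o) = 4 + o + l*o)
((-68 - 66)*100)*p(f(5), 3) = ((-68 - 66)*100)*(4 + 2*5*(-4 + 5) + 3*(2*5*(-4 + 5))) = (-134*100)*(4 + 2*5*1 + 3*(2*5*1)) = -13400*(4 + 10 + 3*10) = -13400*(4 + 10 + 30) = -13400*44 = -589600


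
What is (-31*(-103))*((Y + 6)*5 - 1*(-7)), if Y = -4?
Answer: 54281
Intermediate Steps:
(-31*(-103))*((Y + 6)*5 - 1*(-7)) = (-31*(-103))*((-4 + 6)*5 - 1*(-7)) = 3193*(2*5 + 7) = 3193*(10 + 7) = 3193*17 = 54281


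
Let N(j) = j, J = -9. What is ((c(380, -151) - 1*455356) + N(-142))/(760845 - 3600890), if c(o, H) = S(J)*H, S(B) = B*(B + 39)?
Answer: 414728/2840045 ≈ 0.14603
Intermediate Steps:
S(B) = B*(39 + B)
c(o, H) = -270*H (c(o, H) = (-9*(39 - 9))*H = (-9*30)*H = -270*H)
((c(380, -151) - 1*455356) + N(-142))/(760845 - 3600890) = ((-270*(-151) - 1*455356) - 142)/(760845 - 3600890) = ((40770 - 455356) - 142)/(-2840045) = (-414586 - 142)*(-1/2840045) = -414728*(-1/2840045) = 414728/2840045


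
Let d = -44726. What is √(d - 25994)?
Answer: 8*I*√1105 ≈ 265.93*I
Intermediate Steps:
√(d - 25994) = √(-44726 - 25994) = √(-70720) = 8*I*√1105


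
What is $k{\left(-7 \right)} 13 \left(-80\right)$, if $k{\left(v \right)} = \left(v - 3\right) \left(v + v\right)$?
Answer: $-145600$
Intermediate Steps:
$k{\left(v \right)} = 2 v \left(-3 + v\right)$ ($k{\left(v \right)} = \left(-3 + v\right) 2 v = 2 v \left(-3 + v\right)$)
$k{\left(-7 \right)} 13 \left(-80\right) = 2 \left(-7\right) \left(-3 - 7\right) 13 \left(-80\right) = 2 \left(-7\right) \left(-10\right) 13 \left(-80\right) = 140 \cdot 13 \left(-80\right) = 1820 \left(-80\right) = -145600$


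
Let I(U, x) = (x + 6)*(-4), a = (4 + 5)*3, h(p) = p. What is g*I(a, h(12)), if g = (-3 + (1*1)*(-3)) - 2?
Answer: 576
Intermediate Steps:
a = 27 (a = 9*3 = 27)
I(U, x) = -24 - 4*x (I(U, x) = (6 + x)*(-4) = -24 - 4*x)
g = -8 (g = (-3 + 1*(-3)) - 2 = (-3 - 3) - 2 = -6 - 2 = -8)
g*I(a, h(12)) = -8*(-24 - 4*12) = -8*(-24 - 48) = -8*(-72) = 576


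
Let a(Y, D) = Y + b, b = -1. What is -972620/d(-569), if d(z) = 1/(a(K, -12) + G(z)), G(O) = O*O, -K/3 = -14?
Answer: -314936301240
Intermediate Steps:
K = 42 (K = -3*(-14) = 42)
a(Y, D) = -1 + Y (a(Y, D) = Y - 1 = -1 + Y)
G(O) = O²
d(z) = 1/(41 + z²) (d(z) = 1/((-1 + 42) + z²) = 1/(41 + z²))
-972620/d(-569) = -972620/(1/(41 + (-569)²)) = -972620/(1/(41 + 323761)) = -972620/(1/323802) = -972620/1/323802 = -972620*323802 = -314936301240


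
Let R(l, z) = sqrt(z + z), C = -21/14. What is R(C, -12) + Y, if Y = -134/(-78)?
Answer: 67/39 + 2*I*sqrt(6) ≈ 1.7179 + 4.899*I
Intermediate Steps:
Y = 67/39 (Y = -134*(-1/78) = 67/39 ≈ 1.7179)
C = -3/2 (C = -21*1/14 = -3/2 ≈ -1.5000)
R(l, z) = sqrt(2)*sqrt(z) (R(l, z) = sqrt(2*z) = sqrt(2)*sqrt(z))
R(C, -12) + Y = sqrt(2)*sqrt(-12) + 67/39 = sqrt(2)*(2*I*sqrt(3)) + 67/39 = 2*I*sqrt(6) + 67/39 = 67/39 + 2*I*sqrt(6)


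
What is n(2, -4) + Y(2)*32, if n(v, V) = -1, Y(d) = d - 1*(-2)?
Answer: 127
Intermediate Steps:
Y(d) = 2 + d (Y(d) = d + 2 = 2 + d)
n(2, -4) + Y(2)*32 = -1 + (2 + 2)*32 = -1 + 4*32 = -1 + 128 = 127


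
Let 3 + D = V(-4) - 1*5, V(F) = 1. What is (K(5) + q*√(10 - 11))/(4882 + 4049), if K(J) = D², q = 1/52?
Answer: 49/8931 + I/464412 ≈ 0.0054865 + 2.1533e-6*I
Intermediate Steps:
q = 1/52 ≈ 0.019231
D = -7 (D = -3 + (1 - 1*5) = -3 + (1 - 5) = -3 - 4 = -7)
K(J) = 49 (K(J) = (-7)² = 49)
(K(5) + q*√(10 - 11))/(4882 + 4049) = (49 + √(10 - 11)/52)/(4882 + 4049) = (49 + √(-1)/52)/8931 = (49 + I/52)*(1/8931) = 49/8931 + I/464412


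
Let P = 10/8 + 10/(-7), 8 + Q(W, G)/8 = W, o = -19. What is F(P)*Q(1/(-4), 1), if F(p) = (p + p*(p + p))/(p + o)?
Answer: -495/1253 ≈ -0.39505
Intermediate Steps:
Q(W, G) = -64 + 8*W
P = -5/28 (P = 10*(⅛) + 10*(-⅐) = 5/4 - 10/7 = -5/28 ≈ -0.17857)
F(p) = (p + 2*p²)/(-19 + p) (F(p) = (p + p*(p + p))/(p - 19) = (p + p*(2*p))/(-19 + p) = (p + 2*p²)/(-19 + p))
F(P)*Q(1/(-4), 1) = (-5*(1 + 2*(-5/28))/(28*(-19 - 5/28)))*(-64 + 8/(-4)) = (-5*(1 - 5/14)/(28*(-537/28)))*(-64 + 8*(-¼)) = (-5/28*(-28/537)*9/14)*(-64 - 2) = (15/2506)*(-66) = -495/1253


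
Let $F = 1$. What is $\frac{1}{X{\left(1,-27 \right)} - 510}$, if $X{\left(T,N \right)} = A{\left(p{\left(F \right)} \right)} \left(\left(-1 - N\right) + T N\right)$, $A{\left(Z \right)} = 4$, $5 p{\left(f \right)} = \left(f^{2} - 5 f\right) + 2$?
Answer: $- \frac{1}{514} \approx -0.0019455$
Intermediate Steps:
$p{\left(f \right)} = \frac{2}{5} - f + \frac{f^{2}}{5}$ ($p{\left(f \right)} = \frac{\left(f^{2} - 5 f\right) + 2}{5} = \frac{2 + f^{2} - 5 f}{5} = \frac{2}{5} - f + \frac{f^{2}}{5}$)
$X{\left(T,N \right)} = -4 - 4 N + 4 N T$ ($X{\left(T,N \right)} = 4 \left(\left(-1 - N\right) + T N\right) = 4 \left(\left(-1 - N\right) + N T\right) = 4 \left(-1 - N + N T\right) = -4 - 4 N + 4 N T$)
$\frac{1}{X{\left(1,-27 \right)} - 510} = \frac{1}{\left(-4 - -108 + 4 \left(-27\right) 1\right) - 510} = \frac{1}{\left(-4 + 108 - 108\right) - 510} = \frac{1}{-4 - 510} = \frac{1}{-514} = - \frac{1}{514}$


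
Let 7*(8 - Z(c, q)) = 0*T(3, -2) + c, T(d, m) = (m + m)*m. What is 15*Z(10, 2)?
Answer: 690/7 ≈ 98.571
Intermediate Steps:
T(d, m) = 2*m**2 (T(d, m) = (2*m)*m = 2*m**2)
Z(c, q) = 8 - c/7 (Z(c, q) = 8 - (0*(2*(-2)**2) + c)/7 = 8 - (0*(2*4) + c)/7 = 8 - (0*8 + c)/7 = 8 - (0 + c)/7 = 8 - c/7)
15*Z(10, 2) = 15*(8 - 1/7*10) = 15*(8 - 10/7) = 15*(46/7) = 690/7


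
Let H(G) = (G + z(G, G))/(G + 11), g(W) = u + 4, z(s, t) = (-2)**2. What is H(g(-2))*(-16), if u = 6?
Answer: -32/3 ≈ -10.667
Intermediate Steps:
z(s, t) = 4
g(W) = 10 (g(W) = 6 + 4 = 10)
H(G) = (4 + G)/(11 + G) (H(G) = (G + 4)/(G + 11) = (4 + G)/(11 + G))
H(g(-2))*(-16) = ((4 + 10)/(11 + 10))*(-16) = (14/21)*(-16) = ((1/21)*14)*(-16) = (2/3)*(-16) = -32/3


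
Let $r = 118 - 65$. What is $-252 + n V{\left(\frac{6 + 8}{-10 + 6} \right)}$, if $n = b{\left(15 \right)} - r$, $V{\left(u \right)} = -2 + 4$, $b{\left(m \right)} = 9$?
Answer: $-340$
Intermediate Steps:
$V{\left(u \right)} = 2$
$r = 53$ ($r = 118 - 65 = 53$)
$n = -44$ ($n = 9 - 53 = -44$)
$-252 + n V{\left(\frac{6 + 8}{-10 + 6} \right)} = -252 - 88 = -340$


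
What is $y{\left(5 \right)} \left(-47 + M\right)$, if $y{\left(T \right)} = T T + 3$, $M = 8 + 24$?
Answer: $-420$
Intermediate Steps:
$M = 32$
$y{\left(T \right)} = 3 + T^{2}$ ($y{\left(T \right)} = T^{2} + 3 = 3 + T^{2}$)
$y{\left(5 \right)} \left(-47 + M\right) = \left(3 + 5^{2}\right) \left(-47 + 32\right) = \left(3 + 25\right) \left(-15\right) = 28 \left(-15\right) = -420$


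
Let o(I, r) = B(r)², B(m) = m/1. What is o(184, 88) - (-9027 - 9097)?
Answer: 25868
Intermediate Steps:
B(m) = m (B(m) = m*1 = m)
o(I, r) = r²
o(184, 88) - (-9027 - 9097) = 88² - (-9027 - 9097) = 7744 - 1*(-18124) = 7744 + 18124 = 25868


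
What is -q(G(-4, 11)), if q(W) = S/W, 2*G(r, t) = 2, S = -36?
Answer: 36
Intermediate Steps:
G(r, t) = 1 (G(r, t) = (½)*2 = 1)
q(W) = -36/W
-q(G(-4, 11)) = -(-36)/1 = -(-36) = -1*(-36) = 36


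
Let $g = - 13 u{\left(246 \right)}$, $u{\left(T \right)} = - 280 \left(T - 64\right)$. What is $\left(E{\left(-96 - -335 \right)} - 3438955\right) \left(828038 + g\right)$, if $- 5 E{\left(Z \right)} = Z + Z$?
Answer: $- \frac{25629834111054}{5} \approx -5.126 \cdot 10^{12}$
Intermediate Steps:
$u{\left(T \right)} = 17920 - 280 T$ ($u{\left(T \right)} = - 280 \left(-64 + T\right) = 17920 - 280 T$)
$E{\left(Z \right)} = - \frac{2 Z}{5}$ ($E{\left(Z \right)} = - \frac{Z + Z}{5} = - \frac{2 Z}{5}$)
$g = 662480$ ($g = - 13 \left(17920 - 68880\right) = \left(-13\right) \left(-50960\right) = 662480$)
$\left(E{\left(-96 - -335 \right)} - 3438955\right) \left(828038 + g\right) = \left(- \frac{2 \left(-96 - -335\right)}{5} - 3438955\right) \left(828038 + 662480\right) = \left(- \frac{2 \left(-96 + 335\right)}{5} - 3438955\right) 1490518 = \left(\left(- \frac{2}{5}\right) 239 - 3438955\right) 1490518 = \left(- \frac{478}{5} - 3438955\right) 1490518 = \left(- \frac{17195253}{5}\right) 1490518 = - \frac{25629834111054}{5}$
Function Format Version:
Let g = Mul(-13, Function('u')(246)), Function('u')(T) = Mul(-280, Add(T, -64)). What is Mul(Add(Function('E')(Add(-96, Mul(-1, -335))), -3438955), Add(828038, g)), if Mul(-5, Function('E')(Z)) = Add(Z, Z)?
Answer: Rational(-25629834111054, 5) ≈ -5.1260e+12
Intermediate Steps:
Function('u')(T) = Add(17920, Mul(-280, T)) (Function('u')(T) = Mul(-280, Add(-64, T)) = Add(17920, Mul(-280, T)))
Function('E')(Z) = Mul(Rational(-2, 5), Z) (Function('E')(Z) = Mul(Rational(-1, 5), Add(Z, Z)) = Mul(Rational(-1, 5), Mul(2, Z)) = Mul(Rational(-2, 5), Z))
g = 662480 (g = Mul(-13, Add(17920, Mul(-280, 246))) = Mul(-13, Add(17920, -68880)) = Mul(-13, -50960) = 662480)
Mul(Add(Function('E')(Add(-96, Mul(-1, -335))), -3438955), Add(828038, g)) = Mul(Add(Mul(Rational(-2, 5), Add(-96, Mul(-1, -335))), -3438955), Add(828038, 662480)) = Mul(Add(Mul(Rational(-2, 5), Add(-96, 335)), -3438955), 1490518) = Mul(Add(Mul(Rational(-2, 5), 239), -3438955), 1490518) = Mul(Add(Rational(-478, 5), -3438955), 1490518) = Mul(Rational(-17195253, 5), 1490518) = Rational(-25629834111054, 5)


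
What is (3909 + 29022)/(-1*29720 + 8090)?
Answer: -10977/7210 ≈ -1.5225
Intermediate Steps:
(3909 + 29022)/(-1*29720 + 8090) = 32931/(-29720 + 8090) = 32931/(-21630) = 32931*(-1/21630) = -10977/7210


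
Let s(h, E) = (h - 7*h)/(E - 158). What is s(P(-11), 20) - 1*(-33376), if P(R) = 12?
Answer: 767660/23 ≈ 33377.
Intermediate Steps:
s(h, E) = -6*h/(-158 + E) (s(h, E) = (-6*h)/(-158 + E) = -6*h/(-158 + E))
s(P(-11), 20) - 1*(-33376) = -6*12/(-158 + 20) - 1*(-33376) = -6*12/(-138) + 33376 = -6*12*(-1/138) + 33376 = 12/23 + 33376 = 767660/23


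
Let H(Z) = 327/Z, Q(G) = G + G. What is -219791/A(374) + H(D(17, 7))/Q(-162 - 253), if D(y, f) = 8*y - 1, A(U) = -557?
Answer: 8209133137/20803950 ≈ 394.59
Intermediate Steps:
Q(G) = 2*G
D(y, f) = -1 + 8*y
-219791/A(374) + H(D(17, 7))/Q(-162 - 253) = -219791/(-557) + (327/(-1 + 8*17))/((2*(-162 - 253))) = -219791*(-1/557) + (327/(-1 + 136))/((2*(-415))) = 219791/557 + (327/135)/(-830) = 219791/557 + (327*(1/135))*(-1/830) = 219791/557 + (109/45)*(-1/830) = 219791/557 - 109/37350 = 8209133137/20803950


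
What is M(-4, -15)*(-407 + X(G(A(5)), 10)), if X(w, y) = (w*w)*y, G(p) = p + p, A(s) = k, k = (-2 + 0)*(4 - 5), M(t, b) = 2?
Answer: -494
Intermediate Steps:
k = 2 (k = -2*(-1) = 2)
A(s) = 2
G(p) = 2*p
X(w, y) = y*w² (X(w, y) = w²*y = y*w²)
M(-4, -15)*(-407 + X(G(A(5)), 10)) = 2*(-407 + 10*(2*2)²) = 2*(-407 + 10*4²) = 2*(-407 + 10*16) = 2*(-407 + 160) = 2*(-247) = -494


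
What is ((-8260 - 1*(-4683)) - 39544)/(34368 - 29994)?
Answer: -43121/4374 ≈ -9.8585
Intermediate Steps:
((-8260 - 1*(-4683)) - 39544)/(34368 - 29994) = ((-8260 + 4683) - 39544)/4374 = (-3577 - 39544)*(1/4374) = -43121*1/4374 = -43121/4374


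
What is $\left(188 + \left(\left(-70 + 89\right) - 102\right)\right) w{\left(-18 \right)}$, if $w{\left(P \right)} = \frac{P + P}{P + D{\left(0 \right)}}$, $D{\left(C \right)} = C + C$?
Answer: $210$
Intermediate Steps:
$D{\left(C \right)} = 2 C$
$w{\left(P \right)} = 2$ ($w{\left(P \right)} = \frac{P + P}{P + 2 \cdot 0} = \frac{2 P}{P + 0} = \frac{2 P}{P} = 2$)
$\left(188 + \left(\left(-70 + 89\right) - 102\right)\right) w{\left(-18 \right)} = \left(188 + \left(\left(-70 + 89\right) - 102\right)\right) 2 = \left(188 + \left(19 - 102\right)\right) 2 = \left(188 - 83\right) 2 = 105 \cdot 2 = 210$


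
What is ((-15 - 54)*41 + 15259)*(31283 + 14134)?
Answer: 564533310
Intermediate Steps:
((-15 - 54)*41 + 15259)*(31283 + 14134) = (-69*41 + 15259)*45417 = (-2829 + 15259)*45417 = 12430*45417 = 564533310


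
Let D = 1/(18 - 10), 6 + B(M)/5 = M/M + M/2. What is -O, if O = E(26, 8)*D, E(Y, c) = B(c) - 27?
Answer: 4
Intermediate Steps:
B(M) = -25 + 5*M/2 (B(M) = -30 + 5*(M/M + M/2) = -30 + 5*(1 + M*(½)) = -30 + 5*(1 + M/2) = -30 + (5 + 5*M/2) = -25 + 5*M/2)
E(Y, c) = -52 + 5*c/2 (E(Y, c) = (-25 + 5*c/2) - 27 = -52 + 5*c/2)
D = ⅛ (D = 1/8 = ⅛ ≈ 0.12500)
O = -4 (O = (-52 + (5/2)*8)*(⅛) = (-52 + 20)*(⅛) = -32*⅛ = -4)
-O = -1*(-4) = 4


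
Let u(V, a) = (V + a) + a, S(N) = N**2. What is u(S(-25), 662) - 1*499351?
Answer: -497402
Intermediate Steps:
u(V, a) = V + 2*a
u(S(-25), 662) - 1*499351 = ((-25)**2 + 2*662) - 1*499351 = (625 + 1324) - 499351 = 1949 - 499351 = -497402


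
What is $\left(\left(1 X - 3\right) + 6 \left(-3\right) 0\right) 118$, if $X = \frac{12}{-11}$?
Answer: $- \frac{5310}{11} \approx -482.73$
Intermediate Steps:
$X = - \frac{12}{11}$ ($X = 12 \left(- \frac{1}{11}\right) = - \frac{12}{11} \approx -1.0909$)
$\left(\left(1 X - 3\right) + 6 \left(-3\right) 0\right) 118 = \left(\left(1 \left(- \frac{12}{11}\right) - 3\right) + 6 \left(-3\right) 0\right) 118 = \left(\left(- \frac{12}{11} - 3\right) - 0\right) 118 = \left(- \frac{45}{11} + 0\right) 118 = \left(- \frac{45}{11}\right) 118 = - \frac{5310}{11}$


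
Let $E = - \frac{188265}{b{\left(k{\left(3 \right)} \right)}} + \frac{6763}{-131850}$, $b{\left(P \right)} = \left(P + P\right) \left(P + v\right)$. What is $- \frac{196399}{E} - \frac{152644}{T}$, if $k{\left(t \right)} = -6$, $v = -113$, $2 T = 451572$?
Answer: $\frac{99350057748241726}{66747711581331} \approx 1488.4$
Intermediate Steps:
$T = 225786$ ($T = \frac{1}{2} \cdot 451572 = 225786$)
$b{\left(P \right)} = 2 P \left(-113 + P\right)$ ($b{\left(P \right)} = \left(P + P\right) \left(P - 113\right) = 2 P \left(-113 + P\right)$)
$E = - \frac{591247567}{4482900}$ ($E = - \frac{188265}{2 \left(-6\right) \left(-113 - 6\right)} + \frac{6763}{-131850} = - \frac{188265}{2 \left(-6\right) \left(-119\right)} + 6763 \left(- \frac{1}{131850}\right) = - \frac{188265}{1428} - \frac{6763}{131850} = \left(-188265\right) \frac{1}{1428} - \frac{6763}{131850} = - \frac{8965}{68} - \frac{6763}{131850} = - \frac{591247567}{4482900} \approx -131.89$)
$- \frac{196399}{E} - \frac{152644}{T} = - \frac{196399}{- \frac{591247567}{4482900}} - \frac{152644}{225786} = \left(-196399\right) \left(- \frac{4482900}{591247567}\right) - \frac{76322}{112893} = \frac{880437077100}{591247567} - \frac{76322}{112893} = \frac{99350057748241726}{66747711581331}$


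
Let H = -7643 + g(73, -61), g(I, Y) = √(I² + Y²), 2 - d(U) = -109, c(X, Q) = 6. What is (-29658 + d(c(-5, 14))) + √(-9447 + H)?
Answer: -29547 + I*√(17090 - 5*√362) ≈ -29547.0 + 130.36*I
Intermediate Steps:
d(U) = 111 (d(U) = 2 - 1*(-109) = 2 + 109 = 111)
H = -7643 + 5*√362 (H = -7643 + √(73² + (-61)²) = -7643 + √(5329 + 3721) = -7643 + √9050 = -7643 + 5*√362 ≈ -7547.9)
(-29658 + d(c(-5, 14))) + √(-9447 + H) = (-29658 + 111) + √(-9447 + (-7643 + 5*√362)) = -29547 + √(-17090 + 5*√362)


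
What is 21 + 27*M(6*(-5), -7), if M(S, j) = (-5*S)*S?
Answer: -121479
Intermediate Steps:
M(S, j) = -5*S²
21 + 27*M(6*(-5), -7) = 21 + 27*(-5*(6*(-5))²) = 21 + 27*(-5*(-30)²) = 21 + 27*(-5*900) = 21 + 27*(-4500) = 21 - 121500 = -121479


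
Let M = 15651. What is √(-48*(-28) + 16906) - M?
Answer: -15651 + 5*√730 ≈ -15516.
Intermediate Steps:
√(-48*(-28) + 16906) - M = √(-48*(-28) + 16906) - 1*15651 = √(1344 + 16906) - 15651 = √18250 - 15651 = 5*√730 - 15651 = -15651 + 5*√730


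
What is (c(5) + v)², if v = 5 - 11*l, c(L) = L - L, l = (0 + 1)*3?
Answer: 784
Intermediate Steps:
l = 3 (l = 1*3 = 3)
c(L) = 0
v = -28 (v = 5 - 11*3 = 5 - 33 = -28)
(c(5) + v)² = (0 - 28)² = (-28)² = 784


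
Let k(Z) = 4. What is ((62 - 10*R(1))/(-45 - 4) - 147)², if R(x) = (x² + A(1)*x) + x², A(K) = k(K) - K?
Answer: 52056225/2401 ≈ 21681.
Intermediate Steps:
A(K) = 4 - K
R(x) = 2*x² + 3*x (R(x) = (x² + (4 - 1*1)*x) + x² = (x² + (4 - 1)*x) + x² = (x² + 3*x) + x² = 2*x² + 3*x)
((62 - 10*R(1))/(-45 - 4) - 147)² = ((62 - 10*(3 + 2*1))/(-45 - 4) - 147)² = ((62 - 10*(3 + 2))/(-49) - 147)² = ((62 - 10*5)*(-1/49) - 147)² = ((62 - 50)*(-1/49) - 147)² = (12*(-1/49) - 147)² = (-12/49 - 147)² = (-7215/49)² = 52056225/2401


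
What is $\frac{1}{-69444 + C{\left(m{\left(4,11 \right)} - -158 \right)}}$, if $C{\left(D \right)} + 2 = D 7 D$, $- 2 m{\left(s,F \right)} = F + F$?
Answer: $\frac{1}{81817} \approx 1.2222 \cdot 10^{-5}$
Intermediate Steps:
$m{\left(s,F \right)} = - F$ ($m{\left(s,F \right)} = - \frac{F + F}{2} = - \frac{2 F}{2} = - F$)
$C{\left(D \right)} = -2 + 7 D^{2}$ ($C{\left(D \right)} = -2 + D 7 D = -2 + 7 D D = -2 + 7 D^{2}$)
$\frac{1}{-69444 + C{\left(m{\left(4,11 \right)} - -158 \right)}} = \frac{1}{-69444 - \left(2 - 7 \left(\left(-1\right) 11 - -158\right)^{2}\right)} = \frac{1}{-69444 - \left(2 - 7 \left(-11 + 158\right)^{2}\right)} = \frac{1}{-69444 - \left(2 - 7 \cdot 147^{2}\right)} = \frac{1}{-69444 + \left(-2 + 7 \cdot 21609\right)} = \frac{1}{-69444 + \left(-2 + 151263\right)} = \frac{1}{-69444 + 151261} = \frac{1}{81817}$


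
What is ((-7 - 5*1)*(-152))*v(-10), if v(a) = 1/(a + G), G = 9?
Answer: -1824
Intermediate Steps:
v(a) = 1/(9 + a) (v(a) = 1/(a + 9) = 1/(9 + a))
((-7 - 5*1)*(-152))*v(-10) = ((-7 - 5*1)*(-152))/(9 - 10) = ((-7 - 5)*(-152))/(-1) = -12*(-152)*(-1) = 1824*(-1) = -1824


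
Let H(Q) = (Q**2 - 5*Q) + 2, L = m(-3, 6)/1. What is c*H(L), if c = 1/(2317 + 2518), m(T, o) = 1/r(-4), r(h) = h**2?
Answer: 433/1237760 ≈ 0.00034983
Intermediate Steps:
m(T, o) = 1/16 (m(T, o) = 1/((-4)**2) = 1/16)
L = 1/16 (L = (1/16)/1 = (1/16)*1 = 1/16 ≈ 0.062500)
H(Q) = 2 + Q**2 - 5*Q
c = 1/4835 ≈ 0.00020683
c*H(L) = (2 + (1/16)**2 - 5*1/16)/4835 = (2 + 1/256 - 5/16)/4835 = (1/4835)*(433/256) = 433/1237760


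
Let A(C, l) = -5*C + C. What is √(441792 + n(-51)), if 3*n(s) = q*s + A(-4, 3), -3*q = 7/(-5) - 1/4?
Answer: √397609185/30 ≈ 664.67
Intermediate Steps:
A(C, l) = -4*C
q = 11/20 (q = -(7/(-5) - 1/4)/3 = -(7*(-⅕) - 1*¼)/3 = -(-7/5 - ¼)/3 = -⅓*(-33/20) = 11/20 ≈ 0.55000)
n(s) = 16/3 + 11*s/60 (n(s) = (11*s/20 - 4*(-4))/3 = (11*s/20 + 16)/3 = (16 + 11*s/20)/3 = 16/3 + 11*s/60)
√(441792 + n(-51)) = √(441792 + (16/3 + (11/60)*(-51))) = √(441792 + (16/3 - 187/20)) = √(441792 - 241/60) = √(26507279/60) = √397609185/30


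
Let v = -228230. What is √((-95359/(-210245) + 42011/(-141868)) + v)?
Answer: I*√50761293992284896627058445/14913518830 ≈ 477.73*I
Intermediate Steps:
√((-95359/(-210245) + 42011/(-141868)) + v) = √((-95359/(-210245) + 42011/(-141868)) - 228230) = √((-95359*(-1/210245) + 42011*(-1/141868)) - 228230) = √((95359/210245 - 42011/141868) - 228230) = √(4695787917/29827037660 - 228230) = √(-6807420109353883/29827037660) = I*√50761293992284896627058445/14913518830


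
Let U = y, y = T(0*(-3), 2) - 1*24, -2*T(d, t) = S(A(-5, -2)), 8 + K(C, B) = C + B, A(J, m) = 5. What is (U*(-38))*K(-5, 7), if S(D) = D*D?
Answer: -8322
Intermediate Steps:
S(D) = D²
K(C, B) = -8 + B + C (K(C, B) = -8 + (C + B) = -8 + (B + C) = -8 + B + C)
T(d, t) = -25/2 (T(d, t) = -½*5² = -½*25 = -25/2)
y = -73/2 (y = -25/2 - 1*24 = -25/2 - 24 = -73/2 ≈ -36.500)
U = -73/2 ≈ -36.500
(U*(-38))*K(-5, 7) = (-73/2*(-38))*(-8 + 7 - 5) = 1387*(-6) = -8322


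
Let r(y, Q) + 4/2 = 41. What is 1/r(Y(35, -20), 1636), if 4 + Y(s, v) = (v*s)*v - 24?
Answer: 1/39 ≈ 0.025641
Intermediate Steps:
Y(s, v) = -28 + s*v² (Y(s, v) = -4 + ((v*s)*v - 24) = -4 + ((s*v)*v - 24) = -4 + (s*v² - 24) = -4 + (-24 + s*v²) = -28 + s*v²)
r(y, Q) = 39 (r(y, Q) = -2 + 41 = 39)
1/r(Y(35, -20), 1636) = 1/39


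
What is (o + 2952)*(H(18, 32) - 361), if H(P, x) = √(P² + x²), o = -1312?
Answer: -592040 + 3280*√337 ≈ -5.3183e+5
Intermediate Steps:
(o + 2952)*(H(18, 32) - 361) = (-1312 + 2952)*(√(18² + 32²) - 361) = 1640*(√(324 + 1024) - 361) = 1640*(√1348 - 361) = 1640*(2*√337 - 361) = 1640*(-361 + 2*√337) = -592040 + 3280*√337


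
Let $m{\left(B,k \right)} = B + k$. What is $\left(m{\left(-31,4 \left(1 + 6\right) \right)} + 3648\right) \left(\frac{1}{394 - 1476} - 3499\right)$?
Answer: $- \frac{13799674755}{1082} \approx -1.2754 \cdot 10^{7}$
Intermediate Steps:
$\left(m{\left(-31,4 \left(1 + 6\right) \right)} + 3648\right) \left(\frac{1}{394 - 1476} - 3499\right) = \left(\left(-31 + 4 \left(1 + 6\right)\right) + 3648\right) \left(\frac{1}{394 - 1476} - 3499\right) = \left(\left(-31 + 4 \cdot 7\right) + 3648\right) \left(\frac{1}{394 - 1476} - 3499\right) = \left(\left(-31 + 28\right) + 3648\right) \left(\frac{1}{-1082} - 3499\right) = \left(-3 + 3648\right) \left(- \frac{1}{1082} - 3499\right) = 3645 \left(- \frac{3785919}{1082}\right) = - \frac{13799674755}{1082}$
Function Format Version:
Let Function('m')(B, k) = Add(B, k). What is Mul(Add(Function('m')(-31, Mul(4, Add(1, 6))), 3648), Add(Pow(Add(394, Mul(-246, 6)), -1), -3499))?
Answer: Rational(-13799674755, 1082) ≈ -1.2754e+7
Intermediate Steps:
Mul(Add(Function('m')(-31, Mul(4, Add(1, 6))), 3648), Add(Pow(Add(394, Mul(-246, 6)), -1), -3499)) = Mul(Add(Add(-31, Mul(4, Add(1, 6))), 3648), Add(Pow(Add(394, Mul(-246, 6)), -1), -3499)) = Mul(Add(Add(-31, Mul(4, 7)), 3648), Add(Pow(Add(394, -1476), -1), -3499)) = Mul(Add(Add(-31, 28), 3648), Add(Pow(-1082, -1), -3499)) = Mul(Add(-3, 3648), Add(Rational(-1, 1082), -3499)) = Mul(3645, Rational(-3785919, 1082)) = Rational(-13799674755, 1082)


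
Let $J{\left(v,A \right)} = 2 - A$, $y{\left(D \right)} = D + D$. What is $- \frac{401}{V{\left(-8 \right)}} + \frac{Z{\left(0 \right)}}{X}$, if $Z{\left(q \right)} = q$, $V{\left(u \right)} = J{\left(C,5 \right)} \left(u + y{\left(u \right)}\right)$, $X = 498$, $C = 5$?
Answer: $- \frac{401}{72} \approx -5.5694$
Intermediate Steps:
$y{\left(D \right)} = 2 D$
$V{\left(u \right)} = - 9 u$ ($V{\left(u \right)} = \left(2 - 5\right) \left(u + 2 u\right) = \left(2 - 5\right) 3 u = - 3 \cdot 3 u = - 9 u$)
$- \frac{401}{V{\left(-8 \right)}} + \frac{Z{\left(0 \right)}}{X} = - \frac{401}{\left(-9\right) \left(-8\right)} + \frac{0}{498} = - \frac{401}{72} + 0 \cdot \frac{1}{498} = \left(-401\right) \frac{1}{72} + 0 = - \frac{401}{72} + 0 = - \frac{401}{72}$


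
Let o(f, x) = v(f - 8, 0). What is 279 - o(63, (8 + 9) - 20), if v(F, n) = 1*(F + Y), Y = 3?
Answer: 221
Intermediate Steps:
v(F, n) = 3 + F (v(F, n) = 1*(F + 3) = 1*(3 + F) = 3 + F)
o(f, x) = -5 + f (o(f, x) = 3 + (f - 8) = 3 + (-8 + f) = -5 + f)
279 - o(63, (8 + 9) - 20) = 279 - (-5 + 63) = 279 - 1*58 = 279 - 58 = 221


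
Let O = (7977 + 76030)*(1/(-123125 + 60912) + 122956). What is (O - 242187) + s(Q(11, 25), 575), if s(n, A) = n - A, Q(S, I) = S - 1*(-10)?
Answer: 642593221253556/62213 ≈ 1.0329e+10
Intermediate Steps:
Q(S, I) = 10 + S (Q(S, I) = S + 10 = 10 + S)
O = 642608322899389/62213 (O = 84007*(1/(-62213) + 122956) = 84007*(-1/62213 + 122956) = 84007*(7649461627/62213) = 642608322899389/62213 ≈ 1.0329e+10)
(O - 242187) + s(Q(11, 25), 575) = (642608322899389/62213 - 242187) + ((10 + 11) - 1*575) = 642593255719558/62213 + (21 - 575) = 642593255719558/62213 - 554 = 642593221253556/62213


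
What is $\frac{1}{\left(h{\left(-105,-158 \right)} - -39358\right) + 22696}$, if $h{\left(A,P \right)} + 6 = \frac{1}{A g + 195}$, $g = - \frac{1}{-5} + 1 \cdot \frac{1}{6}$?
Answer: $\frac{313}{19421026} \approx 1.6117 \cdot 10^{-5}$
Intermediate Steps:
$g = \frac{11}{30}$ ($g = \left(-1\right) \left(- \frac{1}{5}\right) + 1 \cdot \frac{1}{6} = \frac{1}{5} + \frac{1}{6} = \frac{11}{30} \approx 0.36667$)
$h{\left(A,P \right)} = -6 + \frac{1}{195 + \frac{11 A}{30}}$ ($h{\left(A,P \right)} = -6 + \frac{1}{A \frac{11}{30} + 195} = -6 + \frac{1}{\frac{11 A}{30} + 195} = -6 + \frac{1}{195 + \frac{11 A}{30}}$)
$\frac{1}{\left(h{\left(-105,-158 \right)} - -39358\right) + 22696} = \frac{1}{\left(\frac{6 \left(-5845 - -1155\right)}{5850 + 11 \left(-105\right)} - -39358\right) + 22696} = \frac{1}{\left(\frac{6 \left(-5845 + 1155\right)}{5850 - 1155} + 39358\right) + 22696} = \frac{1}{\left(6 \cdot \frac{1}{4695} \left(-4690\right) + 39358\right) + 22696} = \frac{1}{\left(- \frac{1876}{313} + 39358\right) + 22696} = \frac{1}{\frac{12317178}{313} + 22696} = \frac{1}{\frac{19421026}{313}} = \frac{313}{19421026}$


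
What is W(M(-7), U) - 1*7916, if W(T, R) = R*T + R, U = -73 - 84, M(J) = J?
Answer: -6974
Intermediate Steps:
U = -157
W(T, R) = R + R*T
W(M(-7), U) - 1*7916 = -157*(1 - 7) - 1*7916 = -157*(-6) - 7916 = 942 - 7916 = -6974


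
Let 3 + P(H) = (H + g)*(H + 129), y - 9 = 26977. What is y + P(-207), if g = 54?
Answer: 38917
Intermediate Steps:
y = 26986 (y = 9 + 26977 = 26986)
P(H) = -3 + (54 + H)*(129 + H) (P(H) = -3 + (H + 54)*(H + 129) = -3 + (54 + H)*(129 + H))
y + P(-207) = 26986 + (6963 + (-207)² + 183*(-207)) = 26986 + (6963 + 42849 - 37881) = 26986 + 11931 = 38917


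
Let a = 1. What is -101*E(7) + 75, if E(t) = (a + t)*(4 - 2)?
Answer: -1541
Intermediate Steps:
E(t) = 2 + 2*t (E(t) = (1 + t)*(4 - 2) = (1 + t)*2 = 2 + 2*t)
-101*E(7) + 75 = -101*(2 + 2*7) + 75 = -101*(2 + 14) + 75 = -101*16 + 75 = -1616 + 75 = -1541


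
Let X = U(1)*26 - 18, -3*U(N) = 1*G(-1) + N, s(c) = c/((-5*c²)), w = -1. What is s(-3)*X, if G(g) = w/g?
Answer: -106/45 ≈ -2.3556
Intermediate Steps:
s(c) = -1/(5*c) (s(c) = c*(-1/(5*c²)) = -1/(5*c))
G(g) = -1/g
U(N) = -⅓ - N/3 (U(N) = -(1*(-1/(-1)) + N)/3 = -(1*(-1*(-1)) + N)/3 = -(1*1 + N)/3 = -(1 + N)/3 = -⅓ - N/3)
X = -106/3 (X = (-⅓ - ⅓*1)*26 - 18 = (-⅓ - ⅓)*26 - 18 = -⅔*26 - 18 = -52/3 - 18 = -106/3 ≈ -35.333)
s(-3)*X = -⅕/(-3)*(-106/3) = -⅕*(-⅓)*(-106/3) = (1/15)*(-106/3) = -106/45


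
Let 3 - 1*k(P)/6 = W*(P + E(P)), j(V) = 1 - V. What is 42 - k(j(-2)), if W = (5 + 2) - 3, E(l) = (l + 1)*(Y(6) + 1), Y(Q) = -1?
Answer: 96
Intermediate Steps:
E(l) = 0 (E(l) = (l + 1)*(-1 + 1) = (1 + l)*0 = 0)
W = 4 (W = 7 - 3 = 4)
k(P) = 18 - 24*P (k(P) = 18 - 24*(P + 0) = 18 - 24*P)
42 - k(j(-2)) = 42 - (18 - 24*(1 - 1*(-2))) = 42 - (18 - 24*(1 + 2)) = 42 - (18 - 24*3) = 42 - (18 - 72) = 42 - 1*(-54) = 42 + 54 = 96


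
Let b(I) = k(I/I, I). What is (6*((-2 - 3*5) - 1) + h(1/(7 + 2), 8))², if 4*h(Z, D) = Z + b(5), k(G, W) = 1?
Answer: 3759721/324 ≈ 11604.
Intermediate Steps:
b(I) = 1
h(Z, D) = ¼ + Z/4 (h(Z, D) = (Z + 1)/4 = (1 + Z)/4 = ¼ + Z/4)
(6*((-2 - 3*5) - 1) + h(1/(7 + 2), 8))² = (6*((-2 - 3*5) - 1) + (¼ + 1/(4*(7 + 2))))² = (6*((-2 - 15) - 1) + (¼ + (¼)/9))² = (6*(-17 - 1) + (¼ + (¼)*(⅑)))² = (6*(-18) + (¼ + 1/36))² = (-108 + 5/18)² = (-1939/18)² = 3759721/324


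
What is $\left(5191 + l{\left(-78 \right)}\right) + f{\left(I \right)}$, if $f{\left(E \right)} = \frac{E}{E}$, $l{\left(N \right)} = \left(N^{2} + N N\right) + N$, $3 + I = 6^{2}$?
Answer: $17282$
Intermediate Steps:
$I = 33$ ($I = -3 + 6^{2} = -3 + 36 = 33$)
$l{\left(N \right)} = N + 2 N^{2}$ ($l{\left(N \right)} = \left(N^{2} + N^{2}\right) + N = 2 N^{2} + N = N + 2 N^{2}$)
$f{\left(E \right)} = 1$
$\left(5191 + l{\left(-78 \right)}\right) + f{\left(I \right)} = \left(5191 - 78 \left(1 + 2 \left(-78\right)\right)\right) + 1 = \left(5191 - 78 \left(1 - 156\right)\right) + 1 = \left(5191 - -12090\right) + 1 = \left(5191 + 12090\right) + 1 = 17281 + 1 = 17282$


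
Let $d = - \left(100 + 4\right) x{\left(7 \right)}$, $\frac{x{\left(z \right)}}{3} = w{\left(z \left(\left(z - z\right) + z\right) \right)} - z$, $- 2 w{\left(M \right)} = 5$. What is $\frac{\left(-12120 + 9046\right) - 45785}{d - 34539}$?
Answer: $\frac{48859}{31575} \approx 1.5474$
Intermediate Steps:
$w{\left(M \right)} = - \frac{5}{2}$ ($w{\left(M \right)} = \left(- \frac{1}{2}\right) 5 = - \frac{5}{2}$)
$x{\left(z \right)} = - \frac{15}{2} - 3 z$ ($x{\left(z \right)} = 3 \left(- \frac{5}{2} - z\right) = - \frac{15}{2} - 3 z$)
$d = 2964$ ($d = - \left(100 + 4\right) \left(- \frac{15}{2} - 21\right) = - 104 \left(- \frac{15}{2} - 21\right) = - \frac{104 \left(-57\right)}{2} = \left(-1\right) \left(-2964\right) = 2964$)
$\frac{\left(-12120 + 9046\right) - 45785}{d - 34539} = \frac{\left(-12120 + 9046\right) - 45785}{2964 - 34539} = \frac{-3074 - 45785}{-31575} = \left(-48859\right) \left(- \frac{1}{31575}\right) = \frac{48859}{31575}$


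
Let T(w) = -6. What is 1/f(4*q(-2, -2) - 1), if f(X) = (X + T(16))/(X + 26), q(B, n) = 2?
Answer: 33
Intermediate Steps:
f(X) = (-6 + X)/(26 + X) (f(X) = (X - 6)/(X + 26) = (-6 + X)/(26 + X))
1/f(4*q(-2, -2) - 1) = 1/((-6 + (4*2 - 1))/(26 + (4*2 - 1))) = 1/((-6 + (8 - 1))/(26 + (8 - 1))) = 1/((-6 + 7)/(26 + 7)) = 1/(1/33) = 33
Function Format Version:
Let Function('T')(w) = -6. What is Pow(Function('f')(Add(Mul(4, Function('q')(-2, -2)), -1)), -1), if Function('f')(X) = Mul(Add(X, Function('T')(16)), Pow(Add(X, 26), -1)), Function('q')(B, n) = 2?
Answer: 33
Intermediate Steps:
Function('f')(X) = Mul(Pow(Add(26, X), -1), Add(-6, X)) (Function('f')(X) = Mul(Add(X, -6), Pow(Add(X, 26), -1)) = Mul(Add(-6, X), Pow(Add(26, X), -1)) = Mul(Pow(Add(26, X), -1), Add(-6, X)))
Pow(Function('f')(Add(Mul(4, Function('q')(-2, -2)), -1)), -1) = Pow(Mul(Pow(Add(26, Add(Mul(4, 2), -1)), -1), Add(-6, Add(Mul(4, 2), -1))), -1) = Pow(Mul(Pow(Add(26, Add(8, -1)), -1), Add(-6, Add(8, -1))), -1) = Pow(Mul(Pow(Add(26, 7), -1), Add(-6, 7)), -1) = Pow(Mul(Pow(33, -1), 1), -1) = Pow(Mul(Rational(1, 33), 1), -1) = Pow(Rational(1, 33), -1) = 33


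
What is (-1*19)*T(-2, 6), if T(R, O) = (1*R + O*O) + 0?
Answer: -646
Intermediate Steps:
T(R, O) = R + O**2 (T(R, O) = (R + O**2) + 0 = R + O**2)
(-1*19)*T(-2, 6) = (-1*19)*(-2 + 6**2) = -19*(-2 + 36) = -19*34 = -646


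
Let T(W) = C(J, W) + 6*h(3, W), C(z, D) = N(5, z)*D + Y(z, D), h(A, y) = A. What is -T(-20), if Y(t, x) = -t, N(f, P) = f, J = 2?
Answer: 84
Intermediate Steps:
C(z, D) = -z + 5*D (C(z, D) = 5*D - z = -z + 5*D)
T(W) = 16 + 5*W (T(W) = (-1*2 + 5*W) + 6*3 = (-2 + 5*W) + 18 = 16 + 5*W)
-T(-20) = -(16 + 5*(-20)) = -(16 - 100) = -1*(-84) = 84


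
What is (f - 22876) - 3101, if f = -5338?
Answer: -31315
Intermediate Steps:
(f - 22876) - 3101 = (-5338 - 22876) - 3101 = -28214 - 3101 = -31315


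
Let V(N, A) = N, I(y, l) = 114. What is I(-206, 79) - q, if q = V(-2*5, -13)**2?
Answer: 14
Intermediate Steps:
q = 100 (q = (-2*5)**2 = (-10)**2 = 100)
I(-206, 79) - q = 114 - 1*100 = 114 - 100 = 14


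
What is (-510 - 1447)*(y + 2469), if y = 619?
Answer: -6043216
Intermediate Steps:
(-510 - 1447)*(y + 2469) = (-510 - 1447)*(619 + 2469) = -1957*3088 = -6043216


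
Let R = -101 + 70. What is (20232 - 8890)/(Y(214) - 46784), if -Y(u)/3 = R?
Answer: -11342/46691 ≈ -0.24292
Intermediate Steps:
R = -31
Y(u) = 93 (Y(u) = -3*(-31) = 93)
(20232 - 8890)/(Y(214) - 46784) = (20232 - 8890)/(93 - 46784) = 11342/(-46691) = 11342*(-1/46691) = -11342/46691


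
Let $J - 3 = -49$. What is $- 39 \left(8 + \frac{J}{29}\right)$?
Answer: $- \frac{7254}{29} \approx -250.14$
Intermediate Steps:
$J = -46$ ($J = 3 - 49 = -46$)
$- 39 \left(8 + \frac{J}{29}\right) = - 39 \left(8 - \frac{46}{29}\right) = \left(-39\right) \frac{186}{29} = - \frac{7254}{29}$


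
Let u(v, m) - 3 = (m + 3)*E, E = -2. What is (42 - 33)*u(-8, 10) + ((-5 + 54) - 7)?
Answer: -165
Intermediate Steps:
u(v, m) = -3 - 2*m (u(v, m) = 3 + (m + 3)*(-2) = 3 + (3 + m)*(-2) = 3 + (-6 - 2*m) = -3 - 2*m)
(42 - 33)*u(-8, 10) + ((-5 + 54) - 7) = (42 - 33)*(-3 - 2*10) + ((-5 + 54) - 7) = 9*(-3 - 20) + (49 - 7) = 9*(-23) + 42 = -207 + 42 = -165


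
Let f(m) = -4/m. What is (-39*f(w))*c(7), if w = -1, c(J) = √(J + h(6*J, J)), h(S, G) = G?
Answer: -156*√14 ≈ -583.70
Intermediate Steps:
c(J) = √2*√J (c(J) = √(J + J) = √(2*J) = √2*√J)
(-39*f(w))*c(7) = (-(-156)/(-1))*(√2*√7) = (-(-156)*(-1))*√14 = (-39*4)*√14 = -156*√14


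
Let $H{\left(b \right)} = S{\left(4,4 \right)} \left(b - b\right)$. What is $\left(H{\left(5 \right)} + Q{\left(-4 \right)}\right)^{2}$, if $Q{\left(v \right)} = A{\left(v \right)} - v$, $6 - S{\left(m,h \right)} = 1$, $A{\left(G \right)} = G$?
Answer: $0$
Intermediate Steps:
$S{\left(m,h \right)} = 5$ ($S{\left(m,h \right)} = 6 - 1 = 5$)
$H{\left(b \right)} = 0$ ($H{\left(b \right)} = 5 \left(b - b\right) = 5 \cdot 0 = 0$)
$Q{\left(v \right)} = 0$ ($Q{\left(v \right)} = v - v = 0$)
$\left(H{\left(5 \right)} + Q{\left(-4 \right)}\right)^{2} = \left(0 + 0\right)^{2} = 0^{2} = 0$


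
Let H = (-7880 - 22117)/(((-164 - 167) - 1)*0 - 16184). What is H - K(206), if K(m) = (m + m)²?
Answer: -2747106899/16184 ≈ -1.6974e+5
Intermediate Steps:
K(m) = 4*m² (K(m) = (2*m)² = 4*m²)
H = 29997/16184 (H = -29997/((-331 - 1)*0 - 16184) = -29997/(-332*0 - 16184) = -29997/(0 - 16184) = -29997/(-16184) = -29997*(-1/16184) = 29997/16184 ≈ 1.8535)
H - K(206) = 29997/16184 - 4*206² = 29997/16184 - 4*42436 = 29997/16184 - 1*169744 = 29997/16184 - 169744 = -2747106899/16184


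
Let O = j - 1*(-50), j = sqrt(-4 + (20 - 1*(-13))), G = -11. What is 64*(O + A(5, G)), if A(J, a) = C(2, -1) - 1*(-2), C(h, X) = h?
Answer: 3456 + 64*sqrt(29) ≈ 3800.7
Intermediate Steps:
j = sqrt(29) (j = sqrt(-4 + (20 + 13)) = sqrt(-4 + 33) = sqrt(29) ≈ 5.3852)
A(J, a) = 4 (A(J, a) = 2 - 1*(-2) = 2 + 2 = 4)
O = 50 + sqrt(29) (O = sqrt(29) - 1*(-50) = sqrt(29) + 50 = 50 + sqrt(29) ≈ 55.385)
64*(O + A(5, G)) = 64*((50 + sqrt(29)) + 4) = 64*(54 + sqrt(29)) = 3456 + 64*sqrt(29)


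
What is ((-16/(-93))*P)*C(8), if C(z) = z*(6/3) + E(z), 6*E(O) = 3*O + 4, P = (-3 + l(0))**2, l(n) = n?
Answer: 32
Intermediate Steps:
P = 9 (P = (-3 + 0)**2 = (-3)**2 = 9)
E(O) = 2/3 + O/2 (E(O) = (3*O + 4)/6 = (4 + 3*O)/6 = 2/3 + O/2)
C(z) = 2/3 + 5*z/2 (C(z) = z*(6/3) + (2/3 + z/2) = z*(6*(1/3)) + (2/3 + z/2) = z*2 + (2/3 + z/2) = 2*z + (2/3 + z/2) = 2/3 + 5*z/2)
((-16/(-93))*P)*C(8) = (-16/(-93)*9)*(2/3 + (5/2)*8) = (-16*(-1/93)*9)*(2/3 + 20) = ((16/93)*9)*(62/3) = (48/31)*(62/3) = 32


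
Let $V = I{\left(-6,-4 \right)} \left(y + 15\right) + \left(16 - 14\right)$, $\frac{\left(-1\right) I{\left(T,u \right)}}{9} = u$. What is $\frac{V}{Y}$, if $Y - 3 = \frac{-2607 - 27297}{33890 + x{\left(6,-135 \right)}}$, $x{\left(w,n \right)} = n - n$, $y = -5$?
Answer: $\frac{6134090}{35883} \approx 170.95$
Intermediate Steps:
$x{\left(w,n \right)} = 0$
$I{\left(T,u \right)} = - 9 u$
$Y = \frac{35883}{16945}$ ($Y = 3 + \frac{-2607 - 27297}{33890 + 0} = 3 - \frac{29904}{33890} = 3 - \frac{14952}{16945} = \frac{35883}{16945} \approx 2.1176$)
$V = 362$ ($V = \left(-9\right) \left(-4\right) \left(-5 + 15\right) + \left(16 - 14\right) = 36 \cdot 10 + \left(16 - 14\right) = 360 + 2 = 362$)
$\frac{V}{Y} = \frac{362}{\frac{35883}{16945}} = 362 \cdot \frac{16945}{35883} = \frac{6134090}{35883}$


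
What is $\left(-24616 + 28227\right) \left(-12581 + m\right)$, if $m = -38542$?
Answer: $-184605153$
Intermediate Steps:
$\left(-24616 + 28227\right) \left(-12581 + m\right) = \left(-24616 + 28227\right) \left(-12581 - 38542\right) = 3611 \left(-51123\right) = -184605153$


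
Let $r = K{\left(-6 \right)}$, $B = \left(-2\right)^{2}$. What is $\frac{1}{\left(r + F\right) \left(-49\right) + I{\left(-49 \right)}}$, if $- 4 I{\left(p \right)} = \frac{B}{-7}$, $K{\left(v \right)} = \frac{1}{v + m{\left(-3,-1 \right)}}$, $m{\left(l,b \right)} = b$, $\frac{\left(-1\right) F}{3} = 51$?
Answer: $\frac{7}{52529} \approx 0.00013326$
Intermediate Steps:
$F = -153$ ($F = \left(-3\right) 51 = -153$)
$B = 4$
$K{\left(v \right)} = \frac{1}{-1 + v}$ ($K{\left(v \right)} = \frac{1}{v - 1} = \frac{1}{-1 + v}$)
$I{\left(p \right)} = \frac{1}{7}$ ($I{\left(p \right)} = - \frac{4 \frac{1}{-7}}{4} = - \frac{4 \left(- \frac{1}{7}\right)}{4} = \left(- \frac{1}{4}\right) \left(- \frac{4}{7}\right) = \frac{1}{7}$)
$r = - \frac{1}{7}$ ($r = \frac{1}{-1 - 6} = \frac{1}{-7} = - \frac{1}{7} \approx -0.14286$)
$\frac{1}{\left(r + F\right) \left(-49\right) + I{\left(-49 \right)}} = \frac{1}{\left(- \frac{1}{7} - 153\right) \left(-49\right) + \frac{1}{7}} = \frac{1}{\left(- \frac{1072}{7}\right) \left(-49\right) + \frac{1}{7}} = \frac{1}{7504 + \frac{1}{7}} = \frac{1}{\frac{52529}{7}} = \frac{7}{52529}$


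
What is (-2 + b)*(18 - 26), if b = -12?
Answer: 112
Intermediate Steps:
(-2 + b)*(18 - 26) = (-2 - 12)*(18 - 26) = -14*(-8) = 112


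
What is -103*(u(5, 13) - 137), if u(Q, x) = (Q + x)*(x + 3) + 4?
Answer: -15965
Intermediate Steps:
u(Q, x) = 4 + (3 + x)*(Q + x) (u(Q, x) = (Q + x)*(3 + x) + 4 = (3 + x)*(Q + x) + 4 = 4 + (3 + x)*(Q + x))
-103*(u(5, 13) - 137) = -103*((4 + 13² + 3*5 + 3*13 + 5*13) - 137) = -103*((4 + 169 + 15 + 39 + 65) - 137) = -103*(292 - 137) = -103*155 = -15965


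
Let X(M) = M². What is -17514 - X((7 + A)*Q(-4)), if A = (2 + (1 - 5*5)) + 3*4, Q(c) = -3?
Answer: -17595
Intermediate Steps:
A = -10 (A = (2 + (1 - 25)) + 12 = (2 - 24) + 12 = -22 + 12 = -10)
-17514 - X((7 + A)*Q(-4)) = -17514 - ((7 - 10)*(-3))² = -17514 - (-3*(-3))² = -17514 - 1*9² = -17514 - 1*81 = -17514 - 81 = -17595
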